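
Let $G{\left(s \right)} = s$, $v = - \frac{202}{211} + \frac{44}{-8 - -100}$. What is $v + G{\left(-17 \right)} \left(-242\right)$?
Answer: $\frac{19962917}{4853} \approx 4113.5$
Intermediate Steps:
$v = - \frac{2325}{4853}$ ($v = \left(-202\right) \frac{1}{211} + \frac{44}{-8 + 100} = - \frac{202}{211} + \frac{44}{92} = - \frac{202}{211} + 44 \cdot \frac{1}{92} = - \frac{202}{211} + \frac{11}{23} = - \frac{2325}{4853} \approx -0.47908$)
$v + G{\left(-17 \right)} \left(-242\right) = - \frac{2325}{4853} - -4114 = - \frac{2325}{4853} + 4114 = \frac{19962917}{4853}$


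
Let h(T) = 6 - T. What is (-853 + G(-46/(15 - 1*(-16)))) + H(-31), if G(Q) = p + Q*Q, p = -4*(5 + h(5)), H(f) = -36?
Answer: -875277/961 ≈ -910.80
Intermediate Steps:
p = -24 (p = -4*(5 + (6 - 1*5)) = -4*(5 + (6 - 5)) = -4*(5 + 1) = -4*6 = -24)
G(Q) = -24 + Q² (G(Q) = -24 + Q*Q = -24 + Q²)
(-853 + G(-46/(15 - 1*(-16)))) + H(-31) = (-853 + (-24 + (-46/(15 - 1*(-16)))²)) - 36 = (-853 + (-24 + (-46/(15 + 16))²)) - 36 = (-853 + (-24 + (-46/31)²)) - 36 = (-853 + (-24 + 2116/961)) - 36 = (-853 - 20948/961) - 36 = -840681/961 - 36 = -875277/961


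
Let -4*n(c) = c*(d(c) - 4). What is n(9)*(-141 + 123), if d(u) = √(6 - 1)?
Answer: -162 + 81*√5/2 ≈ -71.439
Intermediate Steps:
d(u) = √5
n(c) = -c*(-4 + √5)/4 (n(c) = -c*(√5 - 4)/4 = -c*(-4 + √5)/4)
n(9)*(-141 + 123) = ((¼)*9*(4 - √5))*(-141 + 123) = (9 - 9*√5/4)*(-18) = -162 + 81*√5/2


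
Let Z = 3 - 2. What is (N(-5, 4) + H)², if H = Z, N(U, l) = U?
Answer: 16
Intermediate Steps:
Z = 1
H = 1
(N(-5, 4) + H)² = (-5 + 1)² = (-4)² = 16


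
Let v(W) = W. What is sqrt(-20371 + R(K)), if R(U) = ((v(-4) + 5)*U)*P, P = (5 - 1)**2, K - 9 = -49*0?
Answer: I*sqrt(20227) ≈ 142.22*I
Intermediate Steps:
K = 9 (K = 9 - 49*0 = 9 - 7*0 = 9 + 0 = 9)
P = 16 (P = 4**2 = 16)
R(U) = 16*U (R(U) = ((-4 + 5)*U)*16 = (1*U)*16 = U*16 = 16*U)
sqrt(-20371 + R(K)) = sqrt(-20371 + 16*9) = sqrt(-20371 + 144) = sqrt(-20227) = I*sqrt(20227)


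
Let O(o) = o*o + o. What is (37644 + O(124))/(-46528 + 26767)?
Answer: -7592/2823 ≈ -2.6893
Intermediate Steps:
O(o) = o + o² (O(o) = o² + o = o + o²)
(37644 + O(124))/(-46528 + 26767) = (37644 + 124*(1 + 124))/(-46528 + 26767) = (37644 + 124*125)/(-19761) = (37644 + 15500)*(-1/19761) = 53144*(-1/19761) = -7592/2823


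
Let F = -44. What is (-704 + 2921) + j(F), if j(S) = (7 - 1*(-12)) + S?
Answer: 2192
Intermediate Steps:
j(S) = 19 + S (j(S) = (7 + 12) + S = 19 + S)
(-704 + 2921) + j(F) = (-704 + 2921) + (19 - 44) = 2217 - 25 = 2192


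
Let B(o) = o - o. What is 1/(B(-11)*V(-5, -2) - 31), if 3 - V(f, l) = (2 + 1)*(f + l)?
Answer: -1/31 ≈ -0.032258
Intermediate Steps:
V(f, l) = 3 - 3*f - 3*l (V(f, l) = 3 - (2 + 1)*(f + l) = 3 - 3*(f + l) = 3 - (3*f + 3*l) = 3 + (-3*f - 3*l) = 3 - 3*f - 3*l)
B(o) = 0
1/(B(-11)*V(-5, -2) - 31) = 1/(0*(3 - 3*(-5) - 3*(-2)) - 31) = 1/(0*(3 + 15 + 6) - 31) = 1/(0*24 - 31) = 1/(0 - 31) = 1/(-31) = -1/31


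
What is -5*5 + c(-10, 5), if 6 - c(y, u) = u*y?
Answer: 31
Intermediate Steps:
c(y, u) = 6 - u*y
-5*5 + c(-10, 5) = -5*5 + (6 - 1*5*(-10)) = -25 + (6 + 50) = -25 + 56 = 31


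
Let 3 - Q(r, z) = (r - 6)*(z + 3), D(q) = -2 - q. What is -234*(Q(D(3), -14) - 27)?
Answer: 33930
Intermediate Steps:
Q(r, z) = 3 - (-6 + r)*(3 + z) (Q(r, z) = 3 - (r - 6)*(z + 3) = 3 - (-6 + r)*(3 + z))
-234*(Q(D(3), -14) - 27) = -234*((21 - 3*(-2 - 1*3) + 6*(-14) - 1*(-2 - 1*3)*(-14)) - 27) = -234*((21 - 3*(-2 - 3) - 84 - 1*(-2 - 3)*(-14)) - 27) = -234*((21 - 3*(-5) - 84 - 1*(-5)*(-14)) - 27) = -234*((21 + 15 - 84 - 70) - 27) = -234*(-118 - 27) = -234*(-145) = 33930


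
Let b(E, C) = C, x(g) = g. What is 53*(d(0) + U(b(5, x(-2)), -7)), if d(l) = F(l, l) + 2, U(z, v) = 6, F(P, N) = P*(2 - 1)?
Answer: 424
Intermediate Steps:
F(P, N) = P (F(P, N) = P*1 = P)
d(l) = 2 + l (d(l) = l + 2 = 2 + l)
53*(d(0) + U(b(5, x(-2)), -7)) = 53*((2 + 0) + 6) = 53*(2 + 6) = 53*8 = 424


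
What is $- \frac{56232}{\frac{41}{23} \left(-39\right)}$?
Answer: $\frac{431112}{533} \approx 808.84$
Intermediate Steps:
$- \frac{56232}{\frac{41}{23} \left(-39\right)} = - \frac{56232}{- \frac{1599}{23}} = \left(-56232\right) \left(- \frac{23}{1599}\right) = \frac{431112}{533}$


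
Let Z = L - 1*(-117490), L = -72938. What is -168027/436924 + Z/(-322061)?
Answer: -73580781695/140716180364 ≈ -0.52290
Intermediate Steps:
Z = 44552 (Z = -72938 - 1*(-117490) = -72938 + 117490 = 44552)
-168027/436924 + Z/(-322061) = -168027/436924 + 44552/(-322061) = -168027*1/436924 + 44552*(-1/322061) = -168027/436924 - 44552/322061 = -73580781695/140716180364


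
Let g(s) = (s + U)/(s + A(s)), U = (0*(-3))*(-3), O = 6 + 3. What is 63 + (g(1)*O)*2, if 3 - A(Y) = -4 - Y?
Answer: 65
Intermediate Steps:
A(Y) = 7 + Y (A(Y) = 3 - (-4 - Y) = 3 + (4 + Y) = 7 + Y)
O = 9
U = 0 (U = 0*(-3) = 0)
g(s) = s/(7 + 2*s) (g(s) = (s + 0)/(s + (7 + s)) = s/(7 + 2*s))
63 + (g(1)*O)*2 = 63 + ((1/(7 + 2*1))*9)*2 = 63 + ((1/(7 + 2))*9)*2 = 63 + ((1/9)*9)*2 = 63 + ((1*(⅑))*9)*2 = 63 + ((⅑)*9)*2 = 63 + 1*2 = 63 + 2 = 65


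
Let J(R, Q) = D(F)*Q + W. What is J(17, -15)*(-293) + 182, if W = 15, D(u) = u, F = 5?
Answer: 17762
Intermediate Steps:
J(R, Q) = 15 + 5*Q (J(R, Q) = 5*Q + 15 = 15 + 5*Q)
J(17, -15)*(-293) + 182 = (15 + 5*(-15))*(-293) + 182 = (15 - 75)*(-293) + 182 = -60*(-293) + 182 = 17580 + 182 = 17762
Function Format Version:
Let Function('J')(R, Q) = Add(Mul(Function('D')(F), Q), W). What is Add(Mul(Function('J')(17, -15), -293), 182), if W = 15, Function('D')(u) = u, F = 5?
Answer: 17762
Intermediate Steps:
Function('J')(R, Q) = Add(15, Mul(5, Q)) (Function('J')(R, Q) = Add(Mul(5, Q), 15) = Add(15, Mul(5, Q)))
Add(Mul(Function('J')(17, -15), -293), 182) = Add(Mul(Add(15, Mul(5, -15)), -293), 182) = Add(Mul(Add(15, -75), -293), 182) = Add(Mul(-60, -293), 182) = Add(17580, 182) = 17762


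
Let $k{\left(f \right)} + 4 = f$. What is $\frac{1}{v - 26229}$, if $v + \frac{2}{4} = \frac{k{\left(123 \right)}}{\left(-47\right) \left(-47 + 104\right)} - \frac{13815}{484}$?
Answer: $- \frac{1296636}{34047181943} \approx -3.8084 \cdot 10^{-5}$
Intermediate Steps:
$k{\left(f \right)} = -4 + f$
$v = - \frac{37716299}{1296636}$ ($v = - \frac{1}{2} - \left(\frac{13815}{484} - \frac{-4 + 123}{\left(-47\right) \left(-47 + 104\right)}\right) = - \frac{1}{2} + \left(\frac{119}{\left(-47\right) 57} - \frac{13815}{484}\right) = - \frac{1}{2} - \left(\frac{13815}{484} - \frac{119}{-2679}\right) = - \frac{1}{2} + \left(119 \left(- \frac{1}{2679}\right) - \frac{13815}{484}\right) = - \frac{1}{2} - \frac{37067981}{1296636} = - \frac{37716299}{1296636} \approx -29.088$)
$\frac{1}{v - 26229} = \frac{1}{- \frac{37716299}{1296636} - 26229} = \frac{1}{- \frac{34047181943}{1296636}} = - \frac{1296636}{34047181943}$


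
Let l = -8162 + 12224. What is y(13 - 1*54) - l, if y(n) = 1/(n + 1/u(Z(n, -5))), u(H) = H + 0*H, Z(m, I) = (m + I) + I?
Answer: -8497755/2092 ≈ -4062.0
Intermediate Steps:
Z(m, I) = m + 2*I (Z(m, I) = (I + m) + I = m + 2*I)
u(H) = H (u(H) = H + 0 = H)
l = 4062
y(n) = 1/(n + 1/(-10 + n)) (y(n) = 1/(n + 1/(n + 2*(-5))) = 1/(n + 1/(n - 10)) = 1/(n + 1/(-10 + n)))
y(13 - 1*54) - l = (-10 + (13 - 1*54))/(1 + (13 - 1*54)*(-10 + (13 - 1*54))) - 1*4062 = (-10 + (13 - 54))/(1 + (13 - 54)*(-10 + (13 - 54))) - 4062 = (-10 - 41)/(1 - 41*(-10 - 41)) - 4062 = -51/(1 - 41*(-51)) - 4062 = -51/(1 + 2091) - 4062 = -51/2092 - 4062 = -8497755/2092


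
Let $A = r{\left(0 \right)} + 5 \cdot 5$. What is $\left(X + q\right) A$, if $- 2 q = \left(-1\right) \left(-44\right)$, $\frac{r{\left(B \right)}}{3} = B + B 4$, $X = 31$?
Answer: $225$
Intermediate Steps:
$r{\left(B \right)} = 15 B$ ($r{\left(B \right)} = 3 \left(B + B 4\right) = 3 \left(B + 4 B\right) = 3 \cdot 5 B = 15 B$)
$A = 25$ ($A = 15 \cdot 0 + 5 \cdot 5 = 0 + 25 = 25$)
$q = -22$ ($q = - \frac{\left(-1\right) \left(-44\right)}{2} = \left(- \frac{1}{2}\right) 44 = -22$)
$\left(X + q\right) A = \left(31 - 22\right) 25 = 9 \cdot 25 = 225$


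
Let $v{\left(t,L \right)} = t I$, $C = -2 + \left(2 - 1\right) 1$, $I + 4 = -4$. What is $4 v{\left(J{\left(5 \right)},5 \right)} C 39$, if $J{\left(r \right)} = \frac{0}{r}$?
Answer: $0$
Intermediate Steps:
$I = -8$ ($I = -4 - 4 = -8$)
$C = -1$ ($C = -2 + 1 \cdot 1 = -2 + 1 = -1$)
$J{\left(r \right)} = 0$
$v{\left(t,L \right)} = - 8 t$ ($v{\left(t,L \right)} = t \left(-8\right) = - 8 t$)
$4 v{\left(J{\left(5 \right)},5 \right)} C 39 = 4 \left(\left(-8\right) 0\right) \left(-1\right) 39 = 4 \cdot 0 \left(-1\right) 39 = 0 \left(-1\right) 39 = 0 \cdot 39 = 0$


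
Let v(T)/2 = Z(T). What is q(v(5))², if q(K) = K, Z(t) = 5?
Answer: 100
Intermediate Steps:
v(T) = 10 (v(T) = 2*5 = 10)
q(v(5))² = 10² = 100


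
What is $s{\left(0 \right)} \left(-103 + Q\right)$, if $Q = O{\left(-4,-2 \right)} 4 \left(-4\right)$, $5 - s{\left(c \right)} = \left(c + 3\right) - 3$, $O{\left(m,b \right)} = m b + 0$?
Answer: $-1155$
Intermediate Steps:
$O{\left(m,b \right)} = b m$ ($O{\left(m,b \right)} = b m + 0 = b m$)
$s{\left(c \right)} = 5 - c$ ($s{\left(c \right)} = 5 - \left(\left(c + 3\right) - 3\right) = 5 - \left(\left(3 + c\right) - 3\right) = 5 - c$)
$Q = -128$ ($Q = \left(-2\right) \left(-4\right) 4 \left(-4\right) = 8 \cdot 4 \left(-4\right) = 32 \left(-4\right) = -128$)
$s{\left(0 \right)} \left(-103 + Q\right) = \left(5 - 0\right) \left(-103 - 128\right) = \left(5 + 0\right) \left(-231\right) = 5 \left(-231\right) = -1155$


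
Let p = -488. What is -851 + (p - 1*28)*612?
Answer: -316643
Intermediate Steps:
-851 + (p - 1*28)*612 = -851 + (-488 - 1*28)*612 = -851 + (-488 - 28)*612 = -851 - 516*612 = -851 - 315792 = -316643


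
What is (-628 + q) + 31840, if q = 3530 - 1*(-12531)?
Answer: 47273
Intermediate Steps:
q = 16061 (q = 3530 + 12531 = 16061)
(-628 + q) + 31840 = (-628 + 16061) + 31840 = 15433 + 31840 = 47273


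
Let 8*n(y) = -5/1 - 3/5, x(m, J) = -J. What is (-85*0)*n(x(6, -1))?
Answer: 0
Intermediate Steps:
n(y) = -7/10 (n(y) = (-5/1 - 3/5)/8 = (-5*1 - 3*⅕)/8 = (-5 - ⅗)/8 = (⅛)*(-28/5) = -7/10)
(-85*0)*n(x(6, -1)) = -85*0*(-7/10) = 0*(-7/10) = 0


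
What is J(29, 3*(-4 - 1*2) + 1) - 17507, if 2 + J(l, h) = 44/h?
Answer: -297697/17 ≈ -17512.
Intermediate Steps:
J(l, h) = -2 + 44/h
J(29, 3*(-4 - 1*2) + 1) - 17507 = (-2 + 44/(3*(-4 - 1*2) + 1)) - 17507 = (-2 + 44/(3*(-4 - 2) + 1)) - 17507 = (-2 + 44/(3*(-6) + 1)) - 17507 = (-2 + 44/(-18 + 1)) - 17507 = (-2 + 44/(-17)) - 17507 = (-2 + 44*(-1/17)) - 17507 = (-2 - 44/17) - 17507 = -78/17 - 17507 = -297697/17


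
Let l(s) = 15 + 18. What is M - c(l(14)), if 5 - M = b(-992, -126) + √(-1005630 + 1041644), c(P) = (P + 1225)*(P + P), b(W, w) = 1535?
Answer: -84558 - √36014 ≈ -84748.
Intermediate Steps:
l(s) = 33
c(P) = 2*P*(1225 + P) (c(P) = (1225 + P)*(2*P) = 2*P*(1225 + P))
M = -1530 - √36014 (M = 5 - (1535 + √(-1005630 + 1041644)) = 5 - (1535 + √36014) = 5 + (-1535 - √36014) = -1530 - √36014 ≈ -1719.8)
M - c(l(14)) = (-1530 - √36014) - 2*33*(1225 + 33) = (-1530 - √36014) - 2*33*1258 = (-1530 - √36014) - 1*83028 = (-1530 - √36014) - 83028 = -84558 - √36014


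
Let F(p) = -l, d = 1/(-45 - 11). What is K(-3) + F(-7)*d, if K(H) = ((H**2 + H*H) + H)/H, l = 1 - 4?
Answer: -283/56 ≈ -5.0536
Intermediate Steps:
d = -1/56 (d = 1/(-56) = -1/56 ≈ -0.017857)
l = -3
F(p) = 3 (F(p) = -1*(-3) = 3)
K(H) = (H + 2*H**2)/H (K(H) = ((H**2 + H**2) + H)/H = (2*H**2 + H)/H = (H + 2*H**2)/H)
K(-3) + F(-7)*d = (1 + 2*(-3)) + 3*(-1/56) = (1 - 6) - 3/56 = -5 - 3/56 = -283/56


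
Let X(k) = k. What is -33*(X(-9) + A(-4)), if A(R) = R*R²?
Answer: 2409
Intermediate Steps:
A(R) = R³
-33*(X(-9) + A(-4)) = -33*(-9 + (-4)³) = -33*(-9 - 64) = -33*(-73) = 2409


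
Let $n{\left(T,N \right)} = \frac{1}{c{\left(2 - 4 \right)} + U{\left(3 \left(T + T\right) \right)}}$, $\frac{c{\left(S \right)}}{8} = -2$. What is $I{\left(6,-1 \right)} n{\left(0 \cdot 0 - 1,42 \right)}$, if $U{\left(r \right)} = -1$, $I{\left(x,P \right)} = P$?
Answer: $\frac{1}{17} \approx 0.058824$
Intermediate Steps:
$c{\left(S \right)} = -16$ ($c{\left(S \right)} = 8 \left(-2\right) = -16$)
$n{\left(T,N \right)} = - \frac{1}{17}$ ($n{\left(T,N \right)} = \frac{1}{-16 - 1} = \frac{1}{-17} = - \frac{1}{17}$)
$I{\left(6,-1 \right)} n{\left(0 \cdot 0 - 1,42 \right)} = \left(-1\right) \left(- \frac{1}{17}\right) = \frac{1}{17}$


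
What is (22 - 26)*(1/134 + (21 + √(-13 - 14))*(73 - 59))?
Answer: -78794/67 - 168*I*√3 ≈ -1176.0 - 290.98*I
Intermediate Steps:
(22 - 26)*(1/134 + (21 + √(-13 - 14))*(73 - 59)) = -4*(1/134 + (21 + √(-27))*14) = -4*(1/134 + (21 + 3*I*√3)*14) = -4*(1/134 + (294 + 42*I*√3)) = -4*(39397/134 + 42*I*√3) = -78794/67 - 168*I*√3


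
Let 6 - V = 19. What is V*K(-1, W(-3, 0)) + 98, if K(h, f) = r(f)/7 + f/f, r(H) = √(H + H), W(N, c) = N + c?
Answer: 85 - 13*I*√6/7 ≈ 85.0 - 4.549*I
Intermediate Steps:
V = -13 (V = 6 - 1*19 = 6 - 19 = -13)
r(H) = √2*√H (r(H) = √(2*H) = √2*√H)
K(h, f) = 1 + √2*√f/7 (K(h, f) = (√2*√f)/7 + f/f = (√2*√f)*(⅐) + 1 = √2*√f/7 + 1 = 1 + √2*√f/7)
V*K(-1, W(-3, 0)) + 98 = -13*(1 + √2*√(-3 + 0)/7) + 98 = -13*(1 + √2*√(-3)/7) + 98 = -13*(1 + √2*(I*√3)/7) + 98 = -13*(1 + I*√6/7) + 98 = (-13 - 13*I*√6/7) + 98 = 85 - 13*I*√6/7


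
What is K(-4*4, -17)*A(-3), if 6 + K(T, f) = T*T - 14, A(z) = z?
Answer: -708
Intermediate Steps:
K(T, f) = -20 + T² (K(T, f) = -6 + (T*T - 14) = -6 + (T² - 14) = -6 + (-14 + T²) = -20 + T²)
K(-4*4, -17)*A(-3) = (-20 + (-4*4)²)*(-3) = (-20 + (-16)²)*(-3) = (-20 + 256)*(-3) = 236*(-3) = -708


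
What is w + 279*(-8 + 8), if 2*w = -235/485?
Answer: -47/194 ≈ -0.24227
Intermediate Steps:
w = -47/194 (w = (-235/485)/2 = (-235*1/485)/2 = (1/2)*(-47/97) = -47/194 ≈ -0.24227)
w + 279*(-8 + 8) = -47/194 + 279*(-8 + 8) = -47/194 + 279*0 = -47/194 + 0 = -47/194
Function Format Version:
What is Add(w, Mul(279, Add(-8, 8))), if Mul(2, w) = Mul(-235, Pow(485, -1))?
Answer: Rational(-47, 194) ≈ -0.24227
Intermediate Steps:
w = Rational(-47, 194) (w = Mul(Rational(1, 2), Mul(-235, Pow(485, -1))) = Mul(Rational(1, 2), Mul(-235, Rational(1, 485))) = Mul(Rational(1, 2), Rational(-47, 97)) = Rational(-47, 194) ≈ -0.24227)
Add(w, Mul(279, Add(-8, 8))) = Add(Rational(-47, 194), Mul(279, Add(-8, 8))) = Add(Rational(-47, 194), Mul(279, 0)) = Add(Rational(-47, 194), 0) = Rational(-47, 194)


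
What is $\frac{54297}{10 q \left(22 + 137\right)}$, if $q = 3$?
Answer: $\frac{6033}{530} \approx 11.383$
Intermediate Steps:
$\frac{54297}{10 q \left(22 + 137\right)} = \frac{54297}{10 \cdot 3 \left(22 + 137\right)} = \frac{54297}{30 \cdot 159} = \frac{54297}{4770} = 54297 \cdot \frac{1}{4770} = \frac{6033}{530}$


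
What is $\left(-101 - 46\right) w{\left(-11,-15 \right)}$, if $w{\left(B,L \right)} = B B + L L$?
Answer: $-50862$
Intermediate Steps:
$w{\left(B,L \right)} = B^{2} + L^{2}$
$\left(-101 - 46\right) w{\left(-11,-15 \right)} = \left(-101 - 46\right) \left(\left(-11\right)^{2} + \left(-15\right)^{2}\right) = - 147 \left(121 + 225\right) = \left(-147\right) 346 = -50862$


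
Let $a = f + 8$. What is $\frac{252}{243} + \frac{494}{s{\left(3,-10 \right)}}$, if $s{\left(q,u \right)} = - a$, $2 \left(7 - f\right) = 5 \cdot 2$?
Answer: $- \frac{6529}{135} \approx -48.363$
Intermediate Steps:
$f = 2$ ($f = 7 - \frac{5 \cdot 2}{2} = 7 - 5 = 2$)
$a = 10$ ($a = 2 + 8 = 10$)
$s{\left(q,u \right)} = -10$ ($s{\left(q,u \right)} = \left(-1\right) 10 = -10$)
$\frac{252}{243} + \frac{494}{s{\left(3,-10 \right)}} = \frac{252}{243} + \frac{494}{-10} = 252 \cdot \frac{1}{243} + 494 \left(- \frac{1}{10}\right) = \frac{28}{27} - \frac{247}{5} = - \frac{6529}{135}$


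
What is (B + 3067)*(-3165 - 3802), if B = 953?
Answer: -28007340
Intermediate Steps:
(B + 3067)*(-3165 - 3802) = (953 + 3067)*(-3165 - 3802) = 4020*(-6967) = -28007340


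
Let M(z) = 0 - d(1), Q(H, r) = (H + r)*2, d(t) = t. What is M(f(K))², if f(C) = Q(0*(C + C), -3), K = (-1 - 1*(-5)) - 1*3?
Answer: 1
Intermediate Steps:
Q(H, r) = 2*H + 2*r
K = 1 (K = (-1 + 5) - 3 = 4 - 3 = 1)
f(C) = -6 (f(C) = 2*(0*(C + C)) + 2*(-3) = 2*(0*(2*C)) - 6 = 2*0 - 6 = 0 - 6 = -6)
M(z) = -1 (M(z) = 0 - 1*1 = 0 - 1 = -1)
M(f(K))² = (-1)² = 1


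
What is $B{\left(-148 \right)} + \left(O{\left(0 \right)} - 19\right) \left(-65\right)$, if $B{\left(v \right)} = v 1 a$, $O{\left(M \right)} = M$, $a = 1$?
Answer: $1087$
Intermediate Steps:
$B{\left(v \right)} = v$ ($B{\left(v \right)} = v 1 \cdot 1 = v 1 = v$)
$B{\left(-148 \right)} + \left(O{\left(0 \right)} - 19\right) \left(-65\right) = -148 + \left(0 - 19\right) \left(-65\right) = -148 - -1235 = -148 + 1235 = 1087$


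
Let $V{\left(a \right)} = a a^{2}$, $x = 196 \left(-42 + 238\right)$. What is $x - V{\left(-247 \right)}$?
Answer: $15107639$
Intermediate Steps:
$x = 38416$ ($x = 196 \cdot 196 = 38416$)
$V{\left(a \right)} = a^{3}$
$x - V{\left(-247 \right)} = 38416 - \left(-247\right)^{3} = 38416 - -15069223 = 38416 + 15069223 = 15107639$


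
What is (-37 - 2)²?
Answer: 1521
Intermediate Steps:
(-37 - 2)² = (-39)² = 1521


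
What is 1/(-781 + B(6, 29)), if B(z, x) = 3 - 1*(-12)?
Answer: -1/766 ≈ -0.0013055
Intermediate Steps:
B(z, x) = 15 (B(z, x) = 3 + 12 = 15)
1/(-781 + B(6, 29)) = 1/(-781 + 15) = 1/(-766) = -1/766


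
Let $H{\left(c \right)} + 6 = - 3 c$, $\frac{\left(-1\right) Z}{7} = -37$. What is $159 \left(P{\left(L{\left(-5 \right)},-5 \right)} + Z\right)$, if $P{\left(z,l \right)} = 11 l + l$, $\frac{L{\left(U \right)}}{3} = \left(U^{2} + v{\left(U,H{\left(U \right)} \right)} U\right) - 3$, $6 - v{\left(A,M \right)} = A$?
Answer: $31641$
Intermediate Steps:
$Z = 259$ ($Z = \left(-7\right) \left(-37\right) = 259$)
$H{\left(c \right)} = -6 - 3 c$
$v{\left(A,M \right)} = 6 - A$
$L{\left(U \right)} = -9 + 3 U^{2} + 3 U \left(6 - U\right)$ ($L{\left(U \right)} = 3 \left(\left(U^{2} + \left(6 - U\right) U\right) - 3\right) = 3 \left(\left(U^{2} + U \left(6 - U\right)\right) - 3\right) = 3 \left(-3 + U^{2} + U \left(6 - U\right)\right) = -9 + 3 U^{2} + 3 U \left(6 - U\right)$)
$P{\left(z,l \right)} = 12 l$
$159 \left(P{\left(L{\left(-5 \right)},-5 \right)} + Z\right) = 159 \left(12 \left(-5\right) + 259\right) = 159 \left(-60 + 259\right) = 159 \cdot 199 = 31641$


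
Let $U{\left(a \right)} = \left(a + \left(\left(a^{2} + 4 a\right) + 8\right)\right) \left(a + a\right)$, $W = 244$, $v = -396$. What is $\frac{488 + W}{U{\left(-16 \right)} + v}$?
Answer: $- \frac{183}{1571} \approx -0.11649$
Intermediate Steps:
$U{\left(a \right)} = 2 a \left(8 + a^{2} + 5 a\right)$ ($U{\left(a \right)} = \left(a + \left(8 + a^{2} + 4 a\right)\right) 2 a = \left(8 + a^{2} + 5 a\right) 2 a = 2 a \left(8 + a^{2} + 5 a\right)$)
$\frac{488 + W}{U{\left(-16 \right)} + v} = \frac{488 + 244}{2 \left(-16\right) \left(8 + \left(-16\right)^{2} + 5 \left(-16\right)\right) - 396} = \frac{732}{2 \left(-16\right) \left(8 + 256 - 80\right) - 396} = \frac{732}{2 \left(-16\right) 184 - 396} = \frac{732}{-5888 - 396} = \frac{732}{-6284} = 732 \left(- \frac{1}{6284}\right) = - \frac{183}{1571}$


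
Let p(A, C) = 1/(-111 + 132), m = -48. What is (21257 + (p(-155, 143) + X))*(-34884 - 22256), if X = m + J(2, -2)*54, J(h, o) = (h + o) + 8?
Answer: -25967958680/21 ≈ -1.2366e+9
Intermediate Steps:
J(h, o) = 8 + h + o
p(A, C) = 1/21
X = 384 (X = -48 + (8 + 2 - 2)*54 = -48 + 8*54 = -48 + 432 = 384)
(21257 + (p(-155, 143) + X))*(-34884 - 22256) = (21257 + (1/21 + 384))*(-34884 - 22256) = (21257 + 8065/21)*(-57140) = (454462/21)*(-57140) = -25967958680/21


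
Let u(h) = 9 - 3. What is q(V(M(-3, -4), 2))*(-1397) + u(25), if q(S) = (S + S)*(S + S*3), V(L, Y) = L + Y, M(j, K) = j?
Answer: -11170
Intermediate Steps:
u(h) = 6
q(S) = 8*S² (q(S) = (2*S)*(S + 3*S) = (2*S)*(4*S) = 8*S²)
q(V(M(-3, -4), 2))*(-1397) + u(25) = (8*(-3 + 2)²)*(-1397) + 6 = (8*(-1)²)*(-1397) + 6 = (8*1)*(-1397) + 6 = 8*(-1397) + 6 = -11176 + 6 = -11170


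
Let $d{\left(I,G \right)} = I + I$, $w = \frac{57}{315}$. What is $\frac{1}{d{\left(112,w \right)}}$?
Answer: $\frac{1}{224} \approx 0.0044643$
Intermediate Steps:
$w = \frac{19}{105}$ ($w = 57 \cdot \frac{1}{315} = \frac{19}{105} \approx 0.18095$)
$d{\left(I,G \right)} = 2 I$
$\frac{1}{d{\left(112,w \right)}} = \frac{1}{2 \cdot 112} = \frac{1}{224}$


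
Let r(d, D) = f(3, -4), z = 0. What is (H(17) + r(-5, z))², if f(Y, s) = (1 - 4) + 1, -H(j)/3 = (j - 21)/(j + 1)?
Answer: 16/9 ≈ 1.7778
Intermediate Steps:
H(j) = -3*(-21 + j)/(1 + j) (H(j) = -3*(j - 21)/(j + 1) = -3*(-21 + j)/(1 + j))
f(Y, s) = -2 (f(Y, s) = -3 + 1 = -2)
r(d, D) = -2
(H(17) + r(-5, z))² = (3*(21 - 1*17)/(1 + 17) - 2)² = (3*(21 - 17)/18 - 2)² = (3*(1/18)*4 - 2)² = (⅔ - 2)² = (-4/3)² = 16/9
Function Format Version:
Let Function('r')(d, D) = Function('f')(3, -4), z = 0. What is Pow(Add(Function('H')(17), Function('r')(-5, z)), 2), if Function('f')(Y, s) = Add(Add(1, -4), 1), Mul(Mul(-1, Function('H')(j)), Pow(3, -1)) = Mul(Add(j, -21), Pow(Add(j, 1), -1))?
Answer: Rational(16, 9) ≈ 1.7778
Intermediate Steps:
Function('H')(j) = Mul(-3, Pow(Add(1, j), -1), Add(-21, j)) (Function('H')(j) = Mul(-3, Mul(Add(j, -21), Pow(Add(j, 1), -1))) = Mul(-3, Mul(Add(-21, j), Pow(Add(1, j), -1))) = Mul(-3, Mul(Pow(Add(1, j), -1), Add(-21, j))) = Mul(-3, Pow(Add(1, j), -1), Add(-21, j)))
Function('f')(Y, s) = -2 (Function('f')(Y, s) = Add(-3, 1) = -2)
Function('r')(d, D) = -2
Pow(Add(Function('H')(17), Function('r')(-5, z)), 2) = Pow(Add(Mul(3, Pow(Add(1, 17), -1), Add(21, Mul(-1, 17))), -2), 2) = Pow(Add(Mul(3, Pow(18, -1), Add(21, -17)), -2), 2) = Pow(Add(Mul(3, Rational(1, 18), 4), -2), 2) = Pow(Add(Rational(2, 3), -2), 2) = Pow(Rational(-4, 3), 2) = Rational(16, 9)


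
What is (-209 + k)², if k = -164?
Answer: 139129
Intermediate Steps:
(-209 + k)² = (-209 - 164)² = (-373)² = 139129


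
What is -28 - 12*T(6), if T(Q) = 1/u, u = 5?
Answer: -152/5 ≈ -30.400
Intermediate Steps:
T(Q) = ⅕ (T(Q) = 1/5 = ⅕)
-28 - 12*T(6) = -28 - 12*⅕ = -28 - 12/5 = -152/5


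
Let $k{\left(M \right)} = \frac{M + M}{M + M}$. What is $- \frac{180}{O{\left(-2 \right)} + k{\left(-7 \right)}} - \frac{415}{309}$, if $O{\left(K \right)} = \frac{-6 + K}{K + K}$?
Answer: $- \frac{18955}{309} \approx -61.343$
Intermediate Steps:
$O{\left(K \right)} = \frac{-6 + K}{2 K}$
$k{\left(M \right)} = 1$ ($k{\left(M \right)} = \frac{2 M}{2 M} = 2 M \frac{1}{2 M} = 1$)
$- \frac{180}{O{\left(-2 \right)} + k{\left(-7 \right)}} - \frac{415}{309} = - \frac{180}{\frac{-6 - 2}{2 \left(-2\right)} + 1} - \frac{415}{309} = - \frac{180}{\frac{1}{2} \left(- \frac{1}{2}\right) \left(-8\right) + 1} - \frac{415}{309} = - \frac{180}{2 + 1} - \frac{415}{309} = - \frac{180}{3} - \frac{415}{309} = \left(-180\right) \frac{1}{3} - \frac{415}{309} = -60 - \frac{415}{309} = - \frac{18955}{309}$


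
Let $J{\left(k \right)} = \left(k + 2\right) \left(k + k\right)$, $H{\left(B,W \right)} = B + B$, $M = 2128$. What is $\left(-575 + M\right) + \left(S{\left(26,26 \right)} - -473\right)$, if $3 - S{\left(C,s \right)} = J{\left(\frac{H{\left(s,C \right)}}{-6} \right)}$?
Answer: $\frac{17221}{9} \approx 1913.4$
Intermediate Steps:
$H{\left(B,W \right)} = 2 B$
$J{\left(k \right)} = 2 k \left(2 + k\right)$ ($J{\left(k \right)} = \left(2 + k\right) 2 k = 2 k \left(2 + k\right)$)
$S{\left(C,s \right)} = 3 + \frac{2 s \left(2 - \frac{s}{3}\right)}{3}$ ($S{\left(C,s \right)} = 3 - 2 \frac{2 s}{-6} \left(2 + \frac{2 s}{-6}\right) = 3 - 2 \cdot 2 s \left(- \frac{1}{6}\right) \left(2 + 2 s \left(- \frac{1}{6}\right)\right) = 3 - 2 \left(- \frac{s}{3}\right) \left(2 - \frac{s}{3}\right) = 3 - - \frac{2 s \left(2 - \frac{s}{3}\right)}{3} = 3 + \frac{2 s \left(2 - \frac{s}{3}\right)}{3}$)
$\left(-575 + M\right) + \left(S{\left(26,26 \right)} - -473\right) = \left(-575 + 2128\right) + \left(\left(3 - \frac{52 \left(-6 + 26\right)}{9}\right) - -473\right) = 1553 + \left(\left(3 - \frac{52}{9} \cdot 20\right) + 473\right) = 1553 + \left(\left(3 - \frac{1040}{9}\right) + 473\right) = 1553 + \left(- \frac{1013}{9} + 473\right) = 1553 + \frac{3244}{9} = \frac{17221}{9}$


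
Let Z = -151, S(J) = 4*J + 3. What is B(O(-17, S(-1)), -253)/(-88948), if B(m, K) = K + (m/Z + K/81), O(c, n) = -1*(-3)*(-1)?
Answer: 3132403/1087922988 ≈ 0.0028793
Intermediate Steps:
S(J) = 3 + 4*J
O(c, n) = -3 (O(c, n) = 3*(-1) = -3)
B(m, K) = -m/151 + 82*K/81 (B(m, K) = K + (m/(-151) + K/81) = K + (m*(-1/151) + K*(1/81)) = K + (-m/151 + K/81) = -m/151 + 82*K/81)
B(O(-17, S(-1)), -253)/(-88948) = (-1/151*(-3) + (82/81)*(-253))/(-88948) = (3/151 - 20746/81)*(-1/88948) = -3132403/12231*(-1/88948) = 3132403/1087922988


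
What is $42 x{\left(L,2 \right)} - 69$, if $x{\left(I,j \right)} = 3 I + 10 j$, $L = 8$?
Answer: $1779$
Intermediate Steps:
$42 x{\left(L,2 \right)} - 69 = 42 \left(3 \cdot 8 + 10 \cdot 2\right) - 69 = 42 \left(24 + 20\right) - 69 = 42 \cdot 44 - 69 = 1848 - 69 = 1779$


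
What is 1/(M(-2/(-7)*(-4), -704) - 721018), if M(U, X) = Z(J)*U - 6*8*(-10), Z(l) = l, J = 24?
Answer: -7/5043958 ≈ -1.3878e-6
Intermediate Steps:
M(U, X) = 480 + 24*U (M(U, X) = 24*U - 6*8*(-10) = 24*U - 48*(-10) = 24*U + 480 = 480 + 24*U)
1/(M(-2/(-7)*(-4), -704) - 721018) = 1/((480 + 24*(-2/(-7)*(-4))) - 721018) = 1/((480 + 24*(-2*(-1)/7*(-4))) - 721018) = 1/((480 + 24*(-2*(-⅐)*(-4))) - 721018) = 1/((480 + 24*((2/7)*(-4))) - 721018) = 1/((480 + 24*(-8/7)) - 721018) = 1/((480 - 192/7) - 721018) = 1/(3168/7 - 721018) = 1/(-5043958/7) = -7/5043958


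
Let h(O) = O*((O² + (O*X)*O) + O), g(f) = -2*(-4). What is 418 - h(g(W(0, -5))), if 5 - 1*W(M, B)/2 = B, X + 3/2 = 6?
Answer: -2462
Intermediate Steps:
X = 9/2 (X = -3/2 + 6 = 9/2 ≈ 4.5000)
W(M, B) = 10 - 2*B
g(f) = 8
h(O) = O*(O + 11*O²/2) (h(O) = O*((O² + (O*(9/2))*O) + O) = O*((O² + (9*O/2)*O) + O) = O*((O² + 9*O²/2) + O) = O*(11*O²/2 + O) = O*(O + 11*O²/2))
418 - h(g(W(0, -5))) = 418 - 8²*(2 + 11*8)/2 = 418 - 64*(2 + 88)/2 = 418 - 64*90/2 = 418 - 1*2880 = 418 - 2880 = -2462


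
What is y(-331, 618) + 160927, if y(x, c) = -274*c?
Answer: -8405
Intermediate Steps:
y(-331, 618) + 160927 = -274*618 + 160927 = -169332 + 160927 = -8405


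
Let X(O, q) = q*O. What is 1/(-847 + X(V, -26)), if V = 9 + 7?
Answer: -1/1263 ≈ -0.00079177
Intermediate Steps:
V = 16
X(O, q) = O*q
1/(-847 + X(V, -26)) = 1/(-847 + 16*(-26)) = 1/(-847 - 416) = 1/(-1263) = -1/1263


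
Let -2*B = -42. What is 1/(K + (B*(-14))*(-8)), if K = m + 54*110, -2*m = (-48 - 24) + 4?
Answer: 1/8326 ≈ 0.00012011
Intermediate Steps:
B = 21 (B = -1/2*(-42) = 21)
m = 34 (m = -((-48 - 24) + 4)/2 = -(-72 + 4)/2 = -1/2*(-68) = 34)
K = 5974 (K = 34 + 54*110 = 34 + 5940 = 5974)
1/(K + (B*(-14))*(-8)) = 1/(5974 + (21*(-14))*(-8)) = 1/(5974 - 294*(-8)) = 1/(5974 + 2352) = 1/8326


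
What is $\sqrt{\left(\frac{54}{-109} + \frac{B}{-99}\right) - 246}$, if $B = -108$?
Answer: $\frac{4 i \sqrt{22049610}}{1199} \approx 15.665 i$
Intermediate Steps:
$\sqrt{\left(\frac{54}{-109} + \frac{B}{-99}\right) - 246} = \sqrt{\left(\frac{54}{-109} - \frac{108}{-99}\right) - 246} = \sqrt{\left(54 \left(- \frac{1}{109}\right) - - \frac{12}{11}\right) - 246} = \sqrt{\left(- \frac{54}{109} + \frac{12}{11}\right) - 246} = \sqrt{\frac{714}{1199} - 246} = \sqrt{- \frac{294240}{1199}} = \frac{4 i \sqrt{22049610}}{1199}$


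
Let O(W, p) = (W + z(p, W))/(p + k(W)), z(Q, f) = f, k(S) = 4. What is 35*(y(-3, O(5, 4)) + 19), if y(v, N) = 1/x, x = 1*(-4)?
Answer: 2625/4 ≈ 656.25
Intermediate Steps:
x = -4
O(W, p) = 2*W/(4 + p) (O(W, p) = (W + W)/(p + 4) = (2*W)/(4 + p) = 2*W/(4 + p))
y(v, N) = -¼ (y(v, N) = 1/(-4) = -¼)
35*(y(-3, O(5, 4)) + 19) = 35*(-¼ + 19) = 35*(75/4) = 2625/4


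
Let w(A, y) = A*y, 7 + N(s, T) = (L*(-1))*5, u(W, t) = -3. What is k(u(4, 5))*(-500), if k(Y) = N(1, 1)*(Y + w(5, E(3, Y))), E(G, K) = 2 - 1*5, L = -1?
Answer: -18000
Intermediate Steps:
E(G, K) = -3 (E(G, K) = 2 - 5 = -3)
N(s, T) = -2 (N(s, T) = -7 - 1*(-1)*5 = -7 + 1*5 = -7 + 5 = -2)
k(Y) = 30 - 2*Y (k(Y) = -2*(Y + 5*(-3)) = -2*(Y - 15) = -2*(-15 + Y) = 30 - 2*Y)
k(u(4, 5))*(-500) = (30 - 2*(-3))*(-500) = (30 + 6)*(-500) = 36*(-500) = -18000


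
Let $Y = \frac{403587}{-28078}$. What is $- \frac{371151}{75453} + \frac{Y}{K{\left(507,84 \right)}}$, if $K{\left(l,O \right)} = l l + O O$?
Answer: $- \frac{101937615144763}{20723139035410} \approx -4.919$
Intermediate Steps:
$Y = - \frac{403587}{28078}$ ($Y = 403587 \left(- \frac{1}{28078}\right) = - \frac{403587}{28078} \approx -14.374$)
$K{\left(l,O \right)} = O^{2} + l^{2}$ ($K{\left(l,O \right)} = l^{2} + O^{2} = O^{2} + l^{2}$)
$- \frac{371151}{75453} + \frac{Y}{K{\left(507,84 \right)}} = - \frac{371151}{75453} - \frac{403587}{28078 \left(84^{2} + 507^{2}\right)} = \left(-371151\right) \frac{1}{75453} - \frac{403587}{28078 \left(7056 + 257049\right)} = - \frac{123717}{25151} - \frac{403587}{28078 \cdot 264105} = - \frac{123717}{25151} - \frac{44843}{823948910} = - \frac{101937615144763}{20723139035410}$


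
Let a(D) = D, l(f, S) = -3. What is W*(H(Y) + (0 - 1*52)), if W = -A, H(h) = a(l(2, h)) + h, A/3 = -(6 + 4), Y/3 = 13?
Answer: -480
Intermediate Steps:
Y = 39 (Y = 3*13 = 39)
A = -30 (A = 3*(-(6 + 4)) = 3*(-1*10) = 3*(-10) = -30)
H(h) = -3 + h
W = 30 (W = -1*(-30) = 30)
W*(H(Y) + (0 - 1*52)) = 30*((-3 + 39) + (0 - 1*52)) = 30*(36 + (0 - 52)) = 30*(36 - 52) = 30*(-16) = -480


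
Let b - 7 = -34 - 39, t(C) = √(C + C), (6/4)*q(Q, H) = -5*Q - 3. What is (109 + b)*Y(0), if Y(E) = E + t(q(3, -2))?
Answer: 86*I*√6 ≈ 210.66*I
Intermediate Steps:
q(Q, H) = -2 - 10*Q/3 (q(Q, H) = 2*(-5*Q - 3)/3 = 2*(-3 - 5*Q)/3 = -2 - 10*Q/3)
t(C) = √2*√C (t(C) = √(2*C) = √2*√C)
b = -66 (b = 7 + (-34 - 39) = 7 - 73 = -66)
Y(E) = E + 2*I*√6 (Y(E) = E + √2*√(-2 - 10/3*3) = E + √2*√(-2 - 10) = E + √2*√(-12) = E + √2*(2*I*√3) = E + 2*I*√6)
(109 + b)*Y(0) = (109 - 66)*(0 + 2*I*√6) = 43*(2*I*√6) = 86*I*√6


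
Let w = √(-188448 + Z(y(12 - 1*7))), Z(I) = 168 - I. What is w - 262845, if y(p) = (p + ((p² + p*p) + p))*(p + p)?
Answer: -262845 + 4*I*√11805 ≈ -2.6285e+5 + 434.6*I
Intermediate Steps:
y(p) = 2*p*(2*p + 2*p²) (y(p) = (p + ((p² + p²) + p))*(2*p) = (p + (2*p² + p))*(2*p) = (p + (p + 2*p²))*(2*p) = (2*p + 2*p²)*(2*p) = 2*p*(2*p + 2*p²))
w = 4*I*√11805 (w = √(-188448 + (168 - 4*(12 - 1*7)²*(1 + (12 - 1*7)))) = √(-188448 + (168 - 4*(12 - 7)²*(1 + (12 - 7)))) = √(-188448 + (168 - 4*5²*(1 + 5))) = √(-188448 + (168 - 4*25*6)) = √(-188448 + (168 - 1*600)) = √(-188448 + (168 - 600)) = √(-188448 - 432) = √(-188880) = 4*I*√11805 ≈ 434.6*I)
w - 262845 = 4*I*√11805 - 262845 = -262845 + 4*I*√11805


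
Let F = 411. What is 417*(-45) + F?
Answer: -18354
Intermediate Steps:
417*(-45) + F = 417*(-45) + 411 = -18765 + 411 = -18354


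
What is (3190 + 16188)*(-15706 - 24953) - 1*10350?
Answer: -787900452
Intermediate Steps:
(3190 + 16188)*(-15706 - 24953) - 1*10350 = 19378*(-40659) - 10350 = -787890102 - 10350 = -787900452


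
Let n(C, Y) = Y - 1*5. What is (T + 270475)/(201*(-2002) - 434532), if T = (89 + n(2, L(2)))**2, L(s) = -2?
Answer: -277199/836934 ≈ -0.33121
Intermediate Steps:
n(C, Y) = -5 + Y (n(C, Y) = Y - 5 = -5 + Y)
T = 6724 (T = (89 + (-5 - 2))**2 = (89 - 7)**2 = 82**2 = 6724)
(T + 270475)/(201*(-2002) - 434532) = (6724 + 270475)/(201*(-2002) - 434532) = 277199/(-402402 - 434532) = 277199/(-836934) = 277199*(-1/836934) = -277199/836934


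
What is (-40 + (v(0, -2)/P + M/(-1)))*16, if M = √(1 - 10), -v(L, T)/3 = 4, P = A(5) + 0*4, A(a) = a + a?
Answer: -3296/5 - 48*I ≈ -659.2 - 48.0*I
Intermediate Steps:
A(a) = 2*a
P = 10 (P = 2*5 + 0*4 = 10 + 0 = 10)
v(L, T) = -12 (v(L, T) = -3*4 = -12)
M = 3*I (M = √(-9) = 3*I ≈ 3.0*I)
(-40 + (v(0, -2)/P + M/(-1)))*16 = (-40 + (-12/10 + (3*I)/(-1)))*16 = (-40 + (-12*⅒ + (3*I)*(-1)))*16 = (-40 + (-6/5 - 3*I))*16 = (-206/5 - 3*I)*16 = -3296/5 - 48*I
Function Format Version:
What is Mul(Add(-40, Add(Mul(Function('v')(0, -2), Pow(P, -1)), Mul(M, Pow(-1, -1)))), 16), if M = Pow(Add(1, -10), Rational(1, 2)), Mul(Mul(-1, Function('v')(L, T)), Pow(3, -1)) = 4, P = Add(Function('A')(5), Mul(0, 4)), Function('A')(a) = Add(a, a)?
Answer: Add(Rational(-3296, 5), Mul(-48, I)) ≈ Add(-659.20, Mul(-48.000, I))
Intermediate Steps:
Function('A')(a) = Mul(2, a)
P = 10 (P = Add(Mul(2, 5), Mul(0, 4)) = Add(10, 0) = 10)
Function('v')(L, T) = -12 (Function('v')(L, T) = Mul(-3, 4) = -12)
M = Mul(3, I) (M = Pow(-9, Rational(1, 2)) = Mul(3, I) ≈ Mul(3.0000, I))
Mul(Add(-40, Add(Mul(Function('v')(0, -2), Pow(P, -1)), Mul(M, Pow(-1, -1)))), 16) = Mul(Add(-40, Add(Mul(-12, Pow(10, -1)), Mul(Mul(3, I), Pow(-1, -1)))), 16) = Mul(Add(-40, Add(Mul(-12, Rational(1, 10)), Mul(Mul(3, I), -1))), 16) = Mul(Add(-40, Add(Rational(-6, 5), Mul(-3, I))), 16) = Mul(Add(Rational(-206, 5), Mul(-3, I)), 16) = Add(Rational(-3296, 5), Mul(-48, I))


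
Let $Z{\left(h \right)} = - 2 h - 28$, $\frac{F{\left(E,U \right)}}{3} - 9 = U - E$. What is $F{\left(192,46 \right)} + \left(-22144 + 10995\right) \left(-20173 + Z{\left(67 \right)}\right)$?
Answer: $226714504$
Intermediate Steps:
$F{\left(E,U \right)} = 27 - 3 E + 3 U$ ($F{\left(E,U \right)} = 27 + 3 \left(U - E\right) = 27 - \left(- 3 U + 3 E\right) = 27 - 3 E + 3 U$)
$Z{\left(h \right)} = -28 - 2 h$ ($Z{\left(h \right)} = - 2 h - 28 = -28 - 2 h$)
$F{\left(192,46 \right)} + \left(-22144 + 10995\right) \left(-20173 + Z{\left(67 \right)}\right) = \left(27 - 576 + 3 \cdot 46\right) + \left(-22144 + 10995\right) \left(-20173 - 162\right) = \left(27 - 576 + 138\right) - 11149 \left(-20173 - 162\right) = -411 - 11149 \left(-20173 - 162\right) = -411 - -226714915 = -411 + 226714915 = 226714504$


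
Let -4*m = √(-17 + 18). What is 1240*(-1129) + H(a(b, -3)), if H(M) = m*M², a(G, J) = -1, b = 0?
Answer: -5599841/4 ≈ -1.4000e+6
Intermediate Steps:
m = -¼ (m = -√(-17 + 18)/4 = -√1/4 = -¼*1 = -¼ ≈ -0.25000)
H(M) = -M²/4
1240*(-1129) + H(a(b, -3)) = 1240*(-1129) - ¼*(-1)² = -1399960 - ¼*1 = -1399960 - ¼ = -5599841/4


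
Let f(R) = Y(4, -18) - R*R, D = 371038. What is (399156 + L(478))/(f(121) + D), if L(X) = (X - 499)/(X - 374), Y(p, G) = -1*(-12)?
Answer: 4612467/4118504 ≈ 1.1199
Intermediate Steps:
Y(p, G) = 12
L(X) = (-499 + X)/(-374 + X)
f(R) = 12 - R² (f(R) = 12 - R*R = 12 - R²)
(399156 + L(478))/(f(121) + D) = (399156 + (-499 + 478)/(-374 + 478))/((12 - 1*121²) + 371038) = (399156 - 21/104)/((12 - 1*14641) + 371038) = (399156 + (1/104)*(-21))/((12 - 14641) + 371038) = (399156 - 21/104)/(-14629 + 371038) = (41512203/104)/356409 = (41512203/104)*(1/356409) = 4612467/4118504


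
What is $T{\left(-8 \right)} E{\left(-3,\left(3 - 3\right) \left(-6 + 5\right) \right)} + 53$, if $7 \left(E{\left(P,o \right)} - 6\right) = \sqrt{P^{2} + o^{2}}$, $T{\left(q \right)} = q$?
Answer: $\frac{11}{7} \approx 1.5714$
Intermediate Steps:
$E{\left(P,o \right)} = 6 + \frac{\sqrt{P^{2} + o^{2}}}{7}$
$T{\left(-8 \right)} E{\left(-3,\left(3 - 3\right) \left(-6 + 5\right) \right)} + 53 = - 8 \left(6 + \frac{\sqrt{\left(-3\right)^{2} + \left(\left(3 - 3\right) \left(-6 + 5\right)\right)^{2}}}{7}\right) + 53 = - 8 \left(6 + \frac{\sqrt{9 + \left(0 \left(-1\right)\right)^{2}}}{7}\right) + 53 = - 8 \left(6 + \frac{\sqrt{9 + 0^{2}}}{7}\right) + 53 = - 8 \left(6 + \frac{\sqrt{9 + 0}}{7}\right) + 53 = - 8 \left(6 + \frac{\sqrt{9}}{7}\right) + 53 = - 8 \left(6 + \frac{1}{7} \cdot 3\right) + 53 = - 8 \left(6 + \frac{3}{7}\right) + 53 = \left(-8\right) \frac{45}{7} + 53 = - \frac{360}{7} + 53 = \frac{11}{7}$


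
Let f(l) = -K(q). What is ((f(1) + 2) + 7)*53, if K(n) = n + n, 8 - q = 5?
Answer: 159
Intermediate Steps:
q = 3 (q = 8 - 1*5 = 8 - 5 = 3)
K(n) = 2*n
f(l) = -6 (f(l) = -2*3 = -1*6 = -6)
((f(1) + 2) + 7)*53 = ((-6 + 2) + 7)*53 = (-4 + 7)*53 = 3*53 = 159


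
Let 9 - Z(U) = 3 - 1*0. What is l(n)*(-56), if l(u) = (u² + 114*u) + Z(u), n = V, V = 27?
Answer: -213528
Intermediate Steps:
Z(U) = 6 (Z(U) = 9 - (3 - 1*0) = 9 - (3 + 0) = 9 - 1*3 = 9 - 3 = 6)
n = 27
l(u) = 6 + u² + 114*u (l(u) = (u² + 114*u) + 6 = 6 + u² + 114*u)
l(n)*(-56) = (6 + 27² + 114*27)*(-56) = (6 + 729 + 3078)*(-56) = 3813*(-56) = -213528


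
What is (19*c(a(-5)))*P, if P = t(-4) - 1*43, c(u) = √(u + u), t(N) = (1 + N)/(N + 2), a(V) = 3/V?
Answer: -1577*I*√30/10 ≈ -863.76*I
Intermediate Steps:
t(N) = (1 + N)/(2 + N)
c(u) = √2*√u (c(u) = √(2*u) = √2*√u)
P = -83/2 (P = (1 - 4)/(2 - 4) - 1*43 = -3/(-2) - 43 = -½*(-3) - 43 = 3/2 - 43 = -83/2 ≈ -41.500)
(19*c(a(-5)))*P = (19*(√2*√(3/(-5))))*(-83/2) = (19*(√2*√(3*(-⅕))))*(-83/2) = (19*(√2*√(-⅗)))*(-83/2) = (19*(√2*(I*√15/5)))*(-83/2) = (19*(I*√30/5))*(-83/2) = (19*I*√30/5)*(-83/2) = -1577*I*√30/10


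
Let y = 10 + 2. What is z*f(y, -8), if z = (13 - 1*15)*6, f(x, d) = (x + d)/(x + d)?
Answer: -12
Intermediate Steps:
y = 12
f(x, d) = 1 (f(x, d) = (d + x)/(d + x) = 1)
z = -12 (z = (13 - 15)*6 = -2*6 = -12)
z*f(y, -8) = -12*1 = -12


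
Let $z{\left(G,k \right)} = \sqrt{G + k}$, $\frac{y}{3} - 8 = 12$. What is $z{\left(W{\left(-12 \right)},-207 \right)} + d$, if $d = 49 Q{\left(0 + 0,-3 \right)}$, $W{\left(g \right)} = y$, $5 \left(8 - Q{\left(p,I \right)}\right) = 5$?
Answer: $343 + 7 i \sqrt{3} \approx 343.0 + 12.124 i$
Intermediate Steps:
$Q{\left(p,I \right)} = 7$ ($Q{\left(p,I \right)} = 8 - 1 = 7$)
$y = 60$ ($y = 24 + 3 \cdot 12 = 24 + 36 = 60$)
$W{\left(g \right)} = 60$
$d = 343$ ($d = 49 \cdot 7 = 343$)
$z{\left(W{\left(-12 \right)},-207 \right)} + d = \sqrt{60 - 207} + 343 = \sqrt{-147} + 343 = 7 i \sqrt{3} + 343 = 343 + 7 i \sqrt{3}$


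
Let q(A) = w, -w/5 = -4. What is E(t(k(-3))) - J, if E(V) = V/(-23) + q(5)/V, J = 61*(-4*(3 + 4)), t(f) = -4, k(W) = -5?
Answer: 39173/23 ≈ 1703.2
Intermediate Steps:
w = 20 (w = -5*(-4) = 20)
q(A) = 20
J = -1708 (J = 61*(-4*7) = 61*(-28) = -1708)
E(V) = 20/V - V/23 (E(V) = V/(-23) + 20/V = V*(-1/23) + 20/V = -V/23 + 20/V = 20/V - V/23)
E(t(k(-3))) - J = (20/(-4) - 1/23*(-4)) - 1*(-1708) = (20*(-¼) + 4/23) + 1708 = (-5 + 4/23) + 1708 = -111/23 + 1708 = 39173/23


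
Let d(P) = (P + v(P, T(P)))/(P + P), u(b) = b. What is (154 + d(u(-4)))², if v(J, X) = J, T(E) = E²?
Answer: 24025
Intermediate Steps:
d(P) = 1 (d(P) = (P + P)/(P + P) = (2*P)/((2*P)) = (2*P)*(1/(2*P)) = 1)
(154 + d(u(-4)))² = (154 + 1)² = 155² = 24025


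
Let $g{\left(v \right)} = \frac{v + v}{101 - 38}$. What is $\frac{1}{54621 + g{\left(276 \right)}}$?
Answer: $\frac{21}{1147225} \approx 1.8305 \cdot 10^{-5}$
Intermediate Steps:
$g{\left(v \right)} = \frac{2 v}{63}$
$\frac{1}{54621 + g{\left(276 \right)}} = \frac{1}{54621 + \frac{2}{63} \cdot 276} = \frac{1}{54621 + \frac{184}{21}} = \frac{1}{\frac{1147225}{21}} = \frac{21}{1147225}$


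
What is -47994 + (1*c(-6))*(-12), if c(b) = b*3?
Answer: -47778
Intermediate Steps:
c(b) = 3*b
-47994 + (1*c(-6))*(-12) = -47994 + (1*(3*(-6)))*(-12) = -47994 + (1*(-18))*(-12) = -47994 - 18*(-12) = -47994 + 216 = -47778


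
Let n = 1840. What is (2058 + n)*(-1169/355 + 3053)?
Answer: 4220154108/355 ≈ 1.1888e+7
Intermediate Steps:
(2058 + n)*(-1169/355 + 3053) = (2058 + 1840)*(-1169/355 + 3053) = 3898*(-1169*1/355 + 3053) = 3898*(-1169/355 + 3053) = 3898*(1082646/355) = 4220154108/355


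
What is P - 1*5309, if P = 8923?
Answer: 3614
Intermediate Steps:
P - 1*5309 = 8923 - 1*5309 = 8923 - 5309 = 3614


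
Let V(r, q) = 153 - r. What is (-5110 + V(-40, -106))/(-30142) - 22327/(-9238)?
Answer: 179600920/69612949 ≈ 2.5800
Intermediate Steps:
(-5110 + V(-40, -106))/(-30142) - 22327/(-9238) = (-5110 + (153 - 1*(-40)))/(-30142) - 22327/(-9238) = (-5110 + (153 + 40))*(-1/30142) - 22327*(-1/9238) = (-5110 + 193)*(-1/30142) + 22327/9238 = -4917*(-1/30142) + 22327/9238 = 4917/30142 + 22327/9238 = 179600920/69612949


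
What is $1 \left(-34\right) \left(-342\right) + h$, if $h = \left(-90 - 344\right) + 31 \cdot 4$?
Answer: $11318$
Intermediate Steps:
$h = -310$ ($h = -434 + 124 = -310$)
$1 \left(-34\right) \left(-342\right) + h = 1 \left(-34\right) \left(-342\right) - 310 = \left(-34\right) \left(-342\right) - 310 = 11628 - 310 = 11318$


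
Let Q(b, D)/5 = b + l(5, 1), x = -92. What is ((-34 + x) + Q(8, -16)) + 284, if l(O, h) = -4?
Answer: 178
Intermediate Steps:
Q(b, D) = -20 + 5*b (Q(b, D) = 5*(b - 4) = 5*(-4 + b) = -20 + 5*b)
((-34 + x) + Q(8, -16)) + 284 = ((-34 - 92) + (-20 + 5*8)) + 284 = (-126 + (-20 + 40)) + 284 = (-126 + 20) + 284 = -106 + 284 = 178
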